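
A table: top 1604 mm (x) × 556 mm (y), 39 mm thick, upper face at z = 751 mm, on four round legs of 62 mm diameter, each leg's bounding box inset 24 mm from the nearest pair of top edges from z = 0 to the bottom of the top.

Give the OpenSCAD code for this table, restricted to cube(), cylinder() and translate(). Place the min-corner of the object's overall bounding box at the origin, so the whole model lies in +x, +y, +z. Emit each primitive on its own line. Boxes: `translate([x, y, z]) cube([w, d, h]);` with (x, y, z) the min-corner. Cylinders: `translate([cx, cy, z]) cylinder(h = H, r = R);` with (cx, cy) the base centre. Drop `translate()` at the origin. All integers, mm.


// leg_h = 751 - 39 = 712
translate([0, 0, 712]) cube([1604, 556, 39]);
translate([55, 55, 0]) cylinder(h = 712, r = 31);
translate([1549, 55, 0]) cylinder(h = 712, r = 31);
translate([55, 501, 0]) cylinder(h = 712, r = 31);
translate([1549, 501, 0]) cylinder(h = 712, r = 31);


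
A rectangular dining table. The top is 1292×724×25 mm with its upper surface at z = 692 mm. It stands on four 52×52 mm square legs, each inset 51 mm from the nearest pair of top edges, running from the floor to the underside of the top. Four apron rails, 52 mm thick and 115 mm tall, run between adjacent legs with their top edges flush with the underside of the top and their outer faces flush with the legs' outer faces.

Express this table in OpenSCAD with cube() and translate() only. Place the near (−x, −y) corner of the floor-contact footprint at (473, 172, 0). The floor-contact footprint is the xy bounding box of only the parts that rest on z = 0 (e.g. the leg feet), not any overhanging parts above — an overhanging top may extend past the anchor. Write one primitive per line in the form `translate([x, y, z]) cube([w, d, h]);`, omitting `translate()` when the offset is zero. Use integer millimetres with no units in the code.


// leg_h = 692 - 25 = 667
// apron z = 667 - 115 = 552
translate([422, 121, 667]) cube([1292, 724, 25]);
translate([473, 172, 0]) cube([52, 52, 667]);
translate([1611, 172, 0]) cube([52, 52, 667]);
translate([473, 742, 0]) cube([52, 52, 667]);
translate([1611, 742, 0]) cube([52, 52, 667]);
translate([525, 172, 552]) cube([1086, 52, 115]);
translate([525, 742, 552]) cube([1086, 52, 115]);
translate([473, 224, 552]) cube([52, 518, 115]);
translate([1611, 224, 552]) cube([52, 518, 115]);


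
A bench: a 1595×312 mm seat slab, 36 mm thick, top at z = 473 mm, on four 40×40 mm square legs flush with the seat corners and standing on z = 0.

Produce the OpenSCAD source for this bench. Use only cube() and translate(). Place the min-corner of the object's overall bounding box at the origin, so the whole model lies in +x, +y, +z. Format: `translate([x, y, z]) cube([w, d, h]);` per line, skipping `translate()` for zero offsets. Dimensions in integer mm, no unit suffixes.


translate([0, 0, 437]) cube([1595, 312, 36]);
cube([40, 40, 437]);
translate([0, 272, 0]) cube([40, 40, 437]);
translate([1555, 0, 0]) cube([40, 40, 437]);
translate([1555, 272, 0]) cube([40, 40, 437]);


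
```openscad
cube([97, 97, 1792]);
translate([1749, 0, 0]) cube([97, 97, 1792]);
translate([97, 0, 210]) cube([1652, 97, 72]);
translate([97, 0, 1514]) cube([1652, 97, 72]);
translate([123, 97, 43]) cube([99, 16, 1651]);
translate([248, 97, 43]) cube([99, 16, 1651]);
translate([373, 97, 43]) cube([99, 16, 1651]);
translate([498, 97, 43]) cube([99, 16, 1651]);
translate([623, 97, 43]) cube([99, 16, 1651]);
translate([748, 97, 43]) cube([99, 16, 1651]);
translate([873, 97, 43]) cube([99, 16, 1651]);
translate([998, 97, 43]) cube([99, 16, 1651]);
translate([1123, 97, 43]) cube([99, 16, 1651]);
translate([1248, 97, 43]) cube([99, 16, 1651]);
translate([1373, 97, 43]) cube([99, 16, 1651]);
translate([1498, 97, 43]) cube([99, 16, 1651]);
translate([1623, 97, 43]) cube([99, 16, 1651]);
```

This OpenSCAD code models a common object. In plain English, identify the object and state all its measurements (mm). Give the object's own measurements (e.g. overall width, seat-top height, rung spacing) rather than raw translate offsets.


A fence section. Two 97×97 mm posts, 1792 mm tall, stand on the floor with a clear span of 1652 mm between their inner faces. Two horizontal rails of 97×72 mm section span the gap between the posts with their undersides at z = 210 mm and z = 1514 mm, flush with the posts' −y face. 13 pickets, each 99 mm wide, 16 mm thick and 1651 mm tall, are fixed to the +y face of the rails with their bottoms at z = 43 mm, spaced across the span with a 26 mm gap after the −x post and between neighbouring pickets, with 27 mm left before the +x post.


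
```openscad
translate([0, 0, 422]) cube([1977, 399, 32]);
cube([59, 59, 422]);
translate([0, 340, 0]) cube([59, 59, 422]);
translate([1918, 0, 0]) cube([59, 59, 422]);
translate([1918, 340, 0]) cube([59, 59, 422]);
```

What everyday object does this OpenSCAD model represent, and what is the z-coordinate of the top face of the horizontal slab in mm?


A bench. The seat-top height is 454 mm.

A long slab on four corner posts — a bench. The slab sits at z = 422 with thickness 32, so the top is 422 + 32 = 454 mm.


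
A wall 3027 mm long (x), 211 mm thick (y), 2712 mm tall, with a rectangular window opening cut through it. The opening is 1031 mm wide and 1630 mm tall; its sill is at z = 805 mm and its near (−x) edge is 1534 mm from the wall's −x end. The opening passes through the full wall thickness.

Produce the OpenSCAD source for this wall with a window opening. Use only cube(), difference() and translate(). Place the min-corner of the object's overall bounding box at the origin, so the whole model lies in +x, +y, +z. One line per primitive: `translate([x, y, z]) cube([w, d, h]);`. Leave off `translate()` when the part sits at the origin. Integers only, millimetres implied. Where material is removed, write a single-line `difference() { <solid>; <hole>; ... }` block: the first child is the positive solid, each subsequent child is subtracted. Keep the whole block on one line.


difference() { cube([3027, 211, 2712]); translate([1534, 0, 805]) cube([1031, 211, 1630]); }


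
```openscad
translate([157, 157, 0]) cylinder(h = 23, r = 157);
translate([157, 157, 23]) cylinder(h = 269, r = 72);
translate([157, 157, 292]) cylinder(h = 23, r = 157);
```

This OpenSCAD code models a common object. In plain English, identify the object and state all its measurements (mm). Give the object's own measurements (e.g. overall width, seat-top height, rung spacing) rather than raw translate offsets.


A spool: two coaxial disc flanges of radius 157 mm and thickness 23 mm, joined by a core cylinder of radius 72 mm and height 269 mm. The lower flange rests on z = 0 and the three cylinders share a vertical axis.


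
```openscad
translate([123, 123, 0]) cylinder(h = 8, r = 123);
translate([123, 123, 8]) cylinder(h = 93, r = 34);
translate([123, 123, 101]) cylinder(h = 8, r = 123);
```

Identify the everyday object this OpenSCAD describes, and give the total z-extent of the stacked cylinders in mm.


A spool. The overall height is 109 mm.

Three coaxial cylinders, large–small–large — a spool. Two 8 mm flanges and a 93 mm core give 8 + 93 + 8 = 109 mm.


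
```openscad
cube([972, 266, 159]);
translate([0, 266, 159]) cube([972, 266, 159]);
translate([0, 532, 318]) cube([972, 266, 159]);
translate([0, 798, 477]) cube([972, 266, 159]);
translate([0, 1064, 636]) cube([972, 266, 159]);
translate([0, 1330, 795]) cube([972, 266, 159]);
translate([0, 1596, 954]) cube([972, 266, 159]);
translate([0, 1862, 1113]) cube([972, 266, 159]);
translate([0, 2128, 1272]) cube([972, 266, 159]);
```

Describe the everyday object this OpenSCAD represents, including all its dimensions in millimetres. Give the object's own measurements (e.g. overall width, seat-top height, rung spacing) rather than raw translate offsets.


A straight staircase of 9 solid steps. Each step is 972 mm wide (x), 266 mm deep (y, the going) and 159 mm tall (the rise). The first step rests on the floor; each subsequent step sits one going further in +y and one rise higher in +z, directly behind and above the previous step with no overlap.


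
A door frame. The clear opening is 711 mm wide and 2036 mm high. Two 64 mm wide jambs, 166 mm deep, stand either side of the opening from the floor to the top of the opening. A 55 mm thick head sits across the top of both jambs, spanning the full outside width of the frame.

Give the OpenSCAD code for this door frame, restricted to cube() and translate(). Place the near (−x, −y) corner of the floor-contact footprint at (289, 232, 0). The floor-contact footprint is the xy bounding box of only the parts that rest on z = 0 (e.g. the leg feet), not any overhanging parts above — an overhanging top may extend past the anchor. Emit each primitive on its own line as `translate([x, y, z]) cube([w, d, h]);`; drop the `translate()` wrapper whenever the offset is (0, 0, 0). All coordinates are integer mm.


translate([289, 232, 0]) cube([64, 166, 2036]);
translate([1064, 232, 0]) cube([64, 166, 2036]);
translate([289, 232, 2036]) cube([839, 166, 55]);


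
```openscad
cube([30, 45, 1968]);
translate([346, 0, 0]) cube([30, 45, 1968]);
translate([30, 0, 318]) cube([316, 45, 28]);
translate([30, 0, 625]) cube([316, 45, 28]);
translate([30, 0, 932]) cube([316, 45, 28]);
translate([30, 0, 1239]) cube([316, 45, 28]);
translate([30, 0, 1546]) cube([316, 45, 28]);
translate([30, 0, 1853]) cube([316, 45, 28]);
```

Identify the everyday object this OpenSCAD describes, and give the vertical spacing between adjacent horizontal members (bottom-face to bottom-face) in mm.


A ladder. The rung spacing is 307 mm.

Two tall 30×45 posts with 6 short bars between them — a ladder. Adjacent rungs sit at z = 318 and z = 625, so the spacing is 625 − 318 = 307 mm.


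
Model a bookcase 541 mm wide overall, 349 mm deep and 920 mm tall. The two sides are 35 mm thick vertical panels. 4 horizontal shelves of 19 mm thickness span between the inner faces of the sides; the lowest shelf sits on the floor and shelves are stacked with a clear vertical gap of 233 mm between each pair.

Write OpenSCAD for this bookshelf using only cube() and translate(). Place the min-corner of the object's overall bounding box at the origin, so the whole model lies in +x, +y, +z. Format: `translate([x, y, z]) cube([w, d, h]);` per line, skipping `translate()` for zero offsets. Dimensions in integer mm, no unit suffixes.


cube([35, 349, 920]);
translate([506, 0, 0]) cube([35, 349, 920]);
translate([35, 0, 0]) cube([471, 349, 19]);
translate([35, 0, 252]) cube([471, 349, 19]);
translate([35, 0, 504]) cube([471, 349, 19]);
translate([35, 0, 756]) cube([471, 349, 19]);


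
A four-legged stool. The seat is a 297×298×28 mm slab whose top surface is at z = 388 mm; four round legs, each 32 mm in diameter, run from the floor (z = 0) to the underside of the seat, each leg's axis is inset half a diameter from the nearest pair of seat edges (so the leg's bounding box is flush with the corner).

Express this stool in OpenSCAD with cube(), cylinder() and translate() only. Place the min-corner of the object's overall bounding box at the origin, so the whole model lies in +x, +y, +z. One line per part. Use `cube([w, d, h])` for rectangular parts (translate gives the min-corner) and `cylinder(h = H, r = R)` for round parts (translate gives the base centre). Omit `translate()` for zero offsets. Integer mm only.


// leg_h = 388 - 28 = 360
translate([0, 0, 360]) cube([297, 298, 28]);
translate([16, 16, 0]) cylinder(h = 360, r = 16);
translate([281, 16, 0]) cylinder(h = 360, r = 16);
translate([16, 282, 0]) cylinder(h = 360, r = 16);
translate([281, 282, 0]) cylinder(h = 360, r = 16);


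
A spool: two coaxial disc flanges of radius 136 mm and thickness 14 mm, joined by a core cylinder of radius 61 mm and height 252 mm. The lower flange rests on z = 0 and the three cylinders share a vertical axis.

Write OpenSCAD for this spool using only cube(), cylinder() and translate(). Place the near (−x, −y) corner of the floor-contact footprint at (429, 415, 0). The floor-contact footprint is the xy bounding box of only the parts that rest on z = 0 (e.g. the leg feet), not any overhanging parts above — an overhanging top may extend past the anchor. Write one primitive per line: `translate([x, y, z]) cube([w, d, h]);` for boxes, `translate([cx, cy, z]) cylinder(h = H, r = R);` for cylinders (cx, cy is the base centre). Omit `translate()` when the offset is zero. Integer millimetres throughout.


translate([565, 551, 0]) cylinder(h = 14, r = 136);
translate([565, 551, 14]) cylinder(h = 252, r = 61);
translate([565, 551, 266]) cylinder(h = 14, r = 136);


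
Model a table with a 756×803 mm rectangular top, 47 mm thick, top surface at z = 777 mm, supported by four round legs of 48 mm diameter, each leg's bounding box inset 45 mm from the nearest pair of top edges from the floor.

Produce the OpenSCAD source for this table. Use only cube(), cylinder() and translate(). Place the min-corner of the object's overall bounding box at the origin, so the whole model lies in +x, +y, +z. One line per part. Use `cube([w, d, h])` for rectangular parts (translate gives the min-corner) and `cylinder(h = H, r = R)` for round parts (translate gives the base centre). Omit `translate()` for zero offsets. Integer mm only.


// leg_h = 777 - 47 = 730
translate([0, 0, 730]) cube([756, 803, 47]);
translate([69, 69, 0]) cylinder(h = 730, r = 24);
translate([687, 69, 0]) cylinder(h = 730, r = 24);
translate([69, 734, 0]) cylinder(h = 730, r = 24);
translate([687, 734, 0]) cylinder(h = 730, r = 24);


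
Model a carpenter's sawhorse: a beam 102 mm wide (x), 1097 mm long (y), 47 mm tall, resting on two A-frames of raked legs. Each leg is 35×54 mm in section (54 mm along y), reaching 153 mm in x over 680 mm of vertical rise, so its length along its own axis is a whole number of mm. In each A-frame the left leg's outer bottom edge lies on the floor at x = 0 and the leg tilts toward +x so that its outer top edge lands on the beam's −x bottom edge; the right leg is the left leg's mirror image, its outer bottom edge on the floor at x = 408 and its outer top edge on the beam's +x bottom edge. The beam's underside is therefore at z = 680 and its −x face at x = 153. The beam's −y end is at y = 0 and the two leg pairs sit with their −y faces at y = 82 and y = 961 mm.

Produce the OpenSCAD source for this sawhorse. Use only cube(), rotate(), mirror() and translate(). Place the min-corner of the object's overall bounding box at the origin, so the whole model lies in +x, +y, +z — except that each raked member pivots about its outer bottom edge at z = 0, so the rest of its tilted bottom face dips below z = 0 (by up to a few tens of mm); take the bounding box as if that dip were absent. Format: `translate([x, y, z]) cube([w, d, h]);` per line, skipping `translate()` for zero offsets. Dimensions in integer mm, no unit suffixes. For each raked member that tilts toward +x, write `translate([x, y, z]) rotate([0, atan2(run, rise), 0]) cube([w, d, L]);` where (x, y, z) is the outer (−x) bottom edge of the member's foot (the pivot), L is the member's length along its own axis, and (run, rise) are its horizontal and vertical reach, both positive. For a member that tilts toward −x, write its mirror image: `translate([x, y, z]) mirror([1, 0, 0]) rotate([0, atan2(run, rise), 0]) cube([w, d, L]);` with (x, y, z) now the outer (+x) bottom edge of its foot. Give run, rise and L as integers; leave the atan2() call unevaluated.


// leg length = √(153² + 680²) = 697
// right-leg outer foot x = 2·153 + 102 = 408
// beam min-corner = (153, 0, 680)
translate([153, 0, 680]) cube([102, 1097, 47]);
translate([0, 82, 0]) rotate([0, atan2(153, 680), 0]) cube([35, 54, 697]);
translate([408, 82, 0]) mirror([1, 0, 0]) rotate([0, atan2(153, 680), 0]) cube([35, 54, 697]);
translate([0, 961, 0]) rotate([0, atan2(153, 680), 0]) cube([35, 54, 697]);
translate([408, 961, 0]) mirror([1, 0, 0]) rotate([0, atan2(153, 680), 0]) cube([35, 54, 697]);


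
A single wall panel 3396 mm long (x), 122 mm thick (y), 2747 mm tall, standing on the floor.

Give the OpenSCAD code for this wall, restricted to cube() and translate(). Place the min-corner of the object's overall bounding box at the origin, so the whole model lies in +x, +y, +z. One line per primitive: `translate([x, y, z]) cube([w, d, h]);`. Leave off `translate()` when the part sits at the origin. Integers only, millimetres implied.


cube([3396, 122, 2747]);


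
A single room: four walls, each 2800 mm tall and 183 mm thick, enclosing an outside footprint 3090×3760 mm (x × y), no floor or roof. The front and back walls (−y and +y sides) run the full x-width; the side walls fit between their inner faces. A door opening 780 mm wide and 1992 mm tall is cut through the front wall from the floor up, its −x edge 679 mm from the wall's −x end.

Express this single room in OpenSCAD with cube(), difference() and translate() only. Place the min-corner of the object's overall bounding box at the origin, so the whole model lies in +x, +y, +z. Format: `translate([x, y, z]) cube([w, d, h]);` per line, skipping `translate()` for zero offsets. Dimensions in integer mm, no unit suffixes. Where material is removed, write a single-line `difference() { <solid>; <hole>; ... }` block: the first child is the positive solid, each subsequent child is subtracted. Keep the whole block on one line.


difference() { cube([3090, 183, 2800]); translate([679, 0, 0]) cube([780, 183, 1992]); }
translate([0, 3577, 0]) cube([3090, 183, 2800]);
translate([0, 183, 0]) cube([183, 3394, 2800]);
translate([2907, 183, 0]) cube([183, 3394, 2800]);


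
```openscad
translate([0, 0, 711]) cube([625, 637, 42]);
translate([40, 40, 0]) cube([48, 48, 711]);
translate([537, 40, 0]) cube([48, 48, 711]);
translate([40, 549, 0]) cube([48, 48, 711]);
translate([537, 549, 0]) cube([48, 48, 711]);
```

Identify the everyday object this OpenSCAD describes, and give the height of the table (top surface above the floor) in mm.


A table. The table height is 753 mm.

A 625×637×42 slab sits at z = 711 on four 48 mm square posts — a table. The top surface is at 711 + 42 = 753 mm.


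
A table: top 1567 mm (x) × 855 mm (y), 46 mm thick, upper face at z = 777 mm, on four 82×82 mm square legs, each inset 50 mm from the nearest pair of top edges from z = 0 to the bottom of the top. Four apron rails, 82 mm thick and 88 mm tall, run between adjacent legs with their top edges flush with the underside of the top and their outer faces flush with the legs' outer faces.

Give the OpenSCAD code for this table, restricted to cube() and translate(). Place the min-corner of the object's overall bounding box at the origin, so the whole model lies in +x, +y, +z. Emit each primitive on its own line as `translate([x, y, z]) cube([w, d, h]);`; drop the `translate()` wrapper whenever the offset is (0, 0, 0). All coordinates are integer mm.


translate([0, 0, 731]) cube([1567, 855, 46]);
translate([50, 50, 0]) cube([82, 82, 731]);
translate([1435, 50, 0]) cube([82, 82, 731]);
translate([50, 723, 0]) cube([82, 82, 731]);
translate([1435, 723, 0]) cube([82, 82, 731]);
translate([132, 50, 643]) cube([1303, 82, 88]);
translate([132, 723, 643]) cube([1303, 82, 88]);
translate([50, 132, 643]) cube([82, 591, 88]);
translate([1435, 132, 643]) cube([82, 591, 88]);


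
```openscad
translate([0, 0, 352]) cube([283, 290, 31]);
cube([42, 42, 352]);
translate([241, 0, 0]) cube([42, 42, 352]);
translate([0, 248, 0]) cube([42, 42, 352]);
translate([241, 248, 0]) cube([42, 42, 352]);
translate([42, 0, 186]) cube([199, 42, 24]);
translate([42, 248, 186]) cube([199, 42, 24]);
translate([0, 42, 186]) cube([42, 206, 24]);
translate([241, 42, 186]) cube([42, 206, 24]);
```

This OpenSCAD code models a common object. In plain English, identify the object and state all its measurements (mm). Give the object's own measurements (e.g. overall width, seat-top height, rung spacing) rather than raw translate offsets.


A four-legged stool. The seat is a 283×290×31 mm slab whose top surface is at z = 383 mm; four square legs, each 42×42 mm in cross-section, run from the floor (z = 0) to the underside of the seat, each flush with a corner of the seat. Four stretchers, 42 mm wide and 24 mm tall, connect adjacent legs with their undersides at z = 186 mm, each running between the inner faces of the legs it joins and aligned with the legs' outer faces on the other axis.


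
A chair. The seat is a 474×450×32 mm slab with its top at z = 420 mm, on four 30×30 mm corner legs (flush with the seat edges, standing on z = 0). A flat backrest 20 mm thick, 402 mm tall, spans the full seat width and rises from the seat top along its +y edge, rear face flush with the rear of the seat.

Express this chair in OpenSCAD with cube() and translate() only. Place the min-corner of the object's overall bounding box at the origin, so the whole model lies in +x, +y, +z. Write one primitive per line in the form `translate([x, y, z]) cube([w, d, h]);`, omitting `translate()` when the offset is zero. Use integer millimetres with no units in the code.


// leg_h = 420 - 32 = 388
translate([0, 0, 388]) cube([474, 450, 32]);
cube([30, 30, 388]);
translate([444, 0, 0]) cube([30, 30, 388]);
translate([0, 420, 0]) cube([30, 30, 388]);
translate([444, 420, 0]) cube([30, 30, 388]);
translate([0, 430, 420]) cube([474, 20, 402]);


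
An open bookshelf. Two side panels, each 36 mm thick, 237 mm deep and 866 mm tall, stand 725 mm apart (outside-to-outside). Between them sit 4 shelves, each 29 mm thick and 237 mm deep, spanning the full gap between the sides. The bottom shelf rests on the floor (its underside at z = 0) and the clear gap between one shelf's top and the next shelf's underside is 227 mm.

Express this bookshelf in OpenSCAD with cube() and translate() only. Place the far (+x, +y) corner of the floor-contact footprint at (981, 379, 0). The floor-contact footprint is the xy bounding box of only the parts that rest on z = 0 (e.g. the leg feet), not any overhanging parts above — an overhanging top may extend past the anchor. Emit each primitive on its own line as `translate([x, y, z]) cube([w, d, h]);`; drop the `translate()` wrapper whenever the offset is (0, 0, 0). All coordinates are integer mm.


translate([256, 142, 0]) cube([36, 237, 866]);
translate([945, 142, 0]) cube([36, 237, 866]);
translate([292, 142, 0]) cube([653, 237, 29]);
translate([292, 142, 256]) cube([653, 237, 29]);
translate([292, 142, 512]) cube([653, 237, 29]);
translate([292, 142, 768]) cube([653, 237, 29]);


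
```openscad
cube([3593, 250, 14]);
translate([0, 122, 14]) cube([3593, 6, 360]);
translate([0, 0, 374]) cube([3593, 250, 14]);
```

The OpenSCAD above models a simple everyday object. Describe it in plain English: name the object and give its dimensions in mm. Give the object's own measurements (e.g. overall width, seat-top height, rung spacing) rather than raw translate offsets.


An I-beam lying along x, 3593 mm long. Overall section height 388 mm. Two flanges 250 mm wide (y) and 14 mm thick, one on the floor and one at the top; a web 6 mm thick runs between them, centred on the flange width.


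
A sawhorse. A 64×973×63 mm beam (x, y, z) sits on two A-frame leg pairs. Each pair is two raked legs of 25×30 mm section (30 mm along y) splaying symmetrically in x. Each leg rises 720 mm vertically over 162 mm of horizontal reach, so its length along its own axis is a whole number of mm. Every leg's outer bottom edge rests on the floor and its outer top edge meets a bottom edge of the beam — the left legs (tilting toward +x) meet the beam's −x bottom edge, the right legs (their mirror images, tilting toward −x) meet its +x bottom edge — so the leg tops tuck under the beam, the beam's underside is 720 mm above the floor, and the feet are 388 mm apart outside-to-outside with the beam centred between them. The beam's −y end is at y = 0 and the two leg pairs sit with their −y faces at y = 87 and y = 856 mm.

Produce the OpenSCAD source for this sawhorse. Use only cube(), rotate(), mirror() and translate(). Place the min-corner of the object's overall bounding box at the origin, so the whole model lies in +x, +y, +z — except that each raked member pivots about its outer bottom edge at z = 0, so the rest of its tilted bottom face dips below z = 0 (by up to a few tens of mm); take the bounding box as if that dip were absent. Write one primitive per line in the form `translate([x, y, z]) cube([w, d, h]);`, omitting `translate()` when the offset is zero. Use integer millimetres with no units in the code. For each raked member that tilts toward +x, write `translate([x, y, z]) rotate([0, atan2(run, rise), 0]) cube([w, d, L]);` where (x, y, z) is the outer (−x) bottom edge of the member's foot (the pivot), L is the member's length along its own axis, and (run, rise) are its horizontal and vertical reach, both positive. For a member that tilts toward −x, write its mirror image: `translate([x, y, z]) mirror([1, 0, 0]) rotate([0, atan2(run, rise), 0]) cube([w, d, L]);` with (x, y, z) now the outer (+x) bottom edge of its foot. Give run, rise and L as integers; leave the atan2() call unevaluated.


// leg length = √(162² + 720²) = 738
// right-leg outer foot x = 2·162 + 64 = 388
// beam min-corner = (162, 0, 720)
translate([162, 0, 720]) cube([64, 973, 63]);
translate([0, 87, 0]) rotate([0, atan2(162, 720), 0]) cube([25, 30, 738]);
translate([388, 87, 0]) mirror([1, 0, 0]) rotate([0, atan2(162, 720), 0]) cube([25, 30, 738]);
translate([0, 856, 0]) rotate([0, atan2(162, 720), 0]) cube([25, 30, 738]);
translate([388, 856, 0]) mirror([1, 0, 0]) rotate([0, atan2(162, 720), 0]) cube([25, 30, 738]);


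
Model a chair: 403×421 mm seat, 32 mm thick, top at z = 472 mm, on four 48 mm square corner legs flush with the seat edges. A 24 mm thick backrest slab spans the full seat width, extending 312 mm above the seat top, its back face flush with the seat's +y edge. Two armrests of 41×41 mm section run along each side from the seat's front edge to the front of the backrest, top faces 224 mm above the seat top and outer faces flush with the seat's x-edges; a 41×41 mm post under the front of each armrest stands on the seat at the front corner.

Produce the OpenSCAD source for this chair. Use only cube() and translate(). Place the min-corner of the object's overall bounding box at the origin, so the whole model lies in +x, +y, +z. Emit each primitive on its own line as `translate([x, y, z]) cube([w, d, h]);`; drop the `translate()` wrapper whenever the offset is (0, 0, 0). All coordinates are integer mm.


// leg_h = 472 - 32 = 440
// arm post h = 224 - 41 = 183
translate([0, 0, 440]) cube([403, 421, 32]);
cube([48, 48, 440]);
translate([355, 0, 0]) cube([48, 48, 440]);
translate([0, 373, 0]) cube([48, 48, 440]);
translate([355, 373, 0]) cube([48, 48, 440]);
translate([0, 397, 472]) cube([403, 24, 312]);
translate([0, 0, 655]) cube([41, 397, 41]);
translate([362, 0, 655]) cube([41, 397, 41]);
translate([0, 0, 472]) cube([41, 41, 183]);
translate([362, 0, 472]) cube([41, 41, 183]);


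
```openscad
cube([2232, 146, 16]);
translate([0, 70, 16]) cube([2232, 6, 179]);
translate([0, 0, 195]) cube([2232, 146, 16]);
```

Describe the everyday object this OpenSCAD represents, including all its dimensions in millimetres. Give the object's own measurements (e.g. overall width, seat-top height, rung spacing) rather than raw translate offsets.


An I-beam lying along x, 2232 mm long. Overall section height 211 mm. Two flanges 146 mm wide (y) and 16 mm thick, one on the floor and one at the top; a web 6 mm thick runs between them, centred on the flange width.


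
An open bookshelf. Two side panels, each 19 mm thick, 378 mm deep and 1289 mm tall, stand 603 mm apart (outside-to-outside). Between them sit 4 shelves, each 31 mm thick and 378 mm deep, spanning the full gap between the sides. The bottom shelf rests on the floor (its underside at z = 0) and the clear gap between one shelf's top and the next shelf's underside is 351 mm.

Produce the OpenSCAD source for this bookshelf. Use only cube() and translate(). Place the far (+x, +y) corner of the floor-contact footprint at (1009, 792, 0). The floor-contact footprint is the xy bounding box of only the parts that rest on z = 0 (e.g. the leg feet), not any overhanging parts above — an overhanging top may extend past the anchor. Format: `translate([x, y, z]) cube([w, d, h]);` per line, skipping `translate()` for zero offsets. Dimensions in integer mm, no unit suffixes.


translate([406, 414, 0]) cube([19, 378, 1289]);
translate([990, 414, 0]) cube([19, 378, 1289]);
translate([425, 414, 0]) cube([565, 378, 31]);
translate([425, 414, 382]) cube([565, 378, 31]);
translate([425, 414, 764]) cube([565, 378, 31]);
translate([425, 414, 1146]) cube([565, 378, 31]);


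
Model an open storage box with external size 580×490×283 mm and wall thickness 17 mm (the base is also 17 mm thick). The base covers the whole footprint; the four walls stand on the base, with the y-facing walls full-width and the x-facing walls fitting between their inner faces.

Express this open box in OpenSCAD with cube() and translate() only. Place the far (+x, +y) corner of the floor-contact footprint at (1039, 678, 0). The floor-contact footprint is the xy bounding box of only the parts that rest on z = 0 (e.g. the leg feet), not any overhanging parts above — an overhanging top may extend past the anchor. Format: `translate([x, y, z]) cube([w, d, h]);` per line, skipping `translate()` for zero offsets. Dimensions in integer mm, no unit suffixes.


translate([459, 188, 0]) cube([580, 490, 17]);
translate([459, 188, 17]) cube([580, 17, 266]);
translate([459, 661, 17]) cube([580, 17, 266]);
translate([459, 205, 17]) cube([17, 456, 266]);
translate([1022, 205, 17]) cube([17, 456, 266]);


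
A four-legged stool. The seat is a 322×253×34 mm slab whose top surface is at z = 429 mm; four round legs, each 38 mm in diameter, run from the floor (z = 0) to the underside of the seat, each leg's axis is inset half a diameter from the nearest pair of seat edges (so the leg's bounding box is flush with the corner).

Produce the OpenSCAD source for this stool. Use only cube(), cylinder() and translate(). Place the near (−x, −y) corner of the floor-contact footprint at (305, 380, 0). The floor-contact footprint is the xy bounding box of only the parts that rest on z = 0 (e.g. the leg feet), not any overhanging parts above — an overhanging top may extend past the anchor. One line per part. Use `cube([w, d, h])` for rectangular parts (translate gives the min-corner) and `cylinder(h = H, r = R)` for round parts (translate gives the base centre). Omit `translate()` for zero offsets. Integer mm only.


translate([305, 380, 395]) cube([322, 253, 34]);
translate([324, 399, 0]) cylinder(h = 395, r = 19);
translate([608, 399, 0]) cylinder(h = 395, r = 19);
translate([324, 614, 0]) cylinder(h = 395, r = 19);
translate([608, 614, 0]) cylinder(h = 395, r = 19);


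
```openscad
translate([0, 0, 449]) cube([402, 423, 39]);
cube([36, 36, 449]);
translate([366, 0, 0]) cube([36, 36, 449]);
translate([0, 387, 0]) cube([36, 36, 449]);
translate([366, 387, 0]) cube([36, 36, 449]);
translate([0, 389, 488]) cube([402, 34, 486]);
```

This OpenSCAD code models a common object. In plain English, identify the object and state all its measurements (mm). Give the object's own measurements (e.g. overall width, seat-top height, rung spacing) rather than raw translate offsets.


A chair. The seat is a 402×423×39 mm slab with its top at z = 488 mm, on four 36×36 mm corner legs (flush with the seat edges, standing on z = 0). A flat backrest 34 mm thick, 486 mm tall, spans the full seat width and rises from the seat top along its +y edge, rear face flush with the rear of the seat.


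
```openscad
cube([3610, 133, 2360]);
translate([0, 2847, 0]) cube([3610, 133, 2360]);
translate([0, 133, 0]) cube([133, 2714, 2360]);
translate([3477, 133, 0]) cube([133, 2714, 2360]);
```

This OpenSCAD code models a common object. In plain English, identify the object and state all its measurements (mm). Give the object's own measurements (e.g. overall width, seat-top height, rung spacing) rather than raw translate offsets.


The wall frame of a small rectangular building: four walls, each 2360 mm tall and 133 mm thick, enclosing a footprint 3610 mm (x) by 2980 mm (y) outside-to-outside, with no floor or roof. The front and back walls (the −y and +y sides) span the full width; the two side walls fit between them.


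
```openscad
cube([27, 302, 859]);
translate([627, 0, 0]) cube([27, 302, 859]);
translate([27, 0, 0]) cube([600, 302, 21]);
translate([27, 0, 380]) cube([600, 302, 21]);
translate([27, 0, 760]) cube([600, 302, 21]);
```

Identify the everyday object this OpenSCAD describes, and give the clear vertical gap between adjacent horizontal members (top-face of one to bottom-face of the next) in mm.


A bookshelf. The clear shelf gap is 359 mm.

Two tall side panels with 3 horizontal boards between them — a bookshelf. The first two shelf undersides are at z = 0 and z = 380; with shelf thickness 21, the clear gap is 380 − 0 − 21 = 359 mm.


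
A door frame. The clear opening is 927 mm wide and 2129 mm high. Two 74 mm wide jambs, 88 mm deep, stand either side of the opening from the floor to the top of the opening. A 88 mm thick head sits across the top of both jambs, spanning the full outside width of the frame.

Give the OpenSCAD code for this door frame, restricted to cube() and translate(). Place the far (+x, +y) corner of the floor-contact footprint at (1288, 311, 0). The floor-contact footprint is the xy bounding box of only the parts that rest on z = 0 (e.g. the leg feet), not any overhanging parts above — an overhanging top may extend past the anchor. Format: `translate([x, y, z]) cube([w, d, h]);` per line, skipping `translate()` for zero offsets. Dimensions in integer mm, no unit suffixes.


translate([213, 223, 0]) cube([74, 88, 2129]);
translate([1214, 223, 0]) cube([74, 88, 2129]);
translate([213, 223, 2129]) cube([1075, 88, 88]);


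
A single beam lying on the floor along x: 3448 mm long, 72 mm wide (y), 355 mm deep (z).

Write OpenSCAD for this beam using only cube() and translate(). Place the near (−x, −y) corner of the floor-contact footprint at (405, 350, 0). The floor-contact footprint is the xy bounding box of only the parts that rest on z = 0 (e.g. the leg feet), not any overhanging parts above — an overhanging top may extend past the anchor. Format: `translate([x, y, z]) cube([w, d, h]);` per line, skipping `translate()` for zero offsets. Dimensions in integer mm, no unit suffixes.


translate([405, 350, 0]) cube([3448, 72, 355]);


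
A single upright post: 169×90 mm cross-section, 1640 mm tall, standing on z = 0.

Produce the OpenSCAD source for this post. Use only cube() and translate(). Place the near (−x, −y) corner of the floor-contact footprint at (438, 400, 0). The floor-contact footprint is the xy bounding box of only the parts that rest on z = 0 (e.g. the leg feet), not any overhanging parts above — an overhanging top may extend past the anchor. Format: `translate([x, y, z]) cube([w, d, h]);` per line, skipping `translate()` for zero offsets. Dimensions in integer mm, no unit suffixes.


translate([438, 400, 0]) cube([169, 90, 1640]);


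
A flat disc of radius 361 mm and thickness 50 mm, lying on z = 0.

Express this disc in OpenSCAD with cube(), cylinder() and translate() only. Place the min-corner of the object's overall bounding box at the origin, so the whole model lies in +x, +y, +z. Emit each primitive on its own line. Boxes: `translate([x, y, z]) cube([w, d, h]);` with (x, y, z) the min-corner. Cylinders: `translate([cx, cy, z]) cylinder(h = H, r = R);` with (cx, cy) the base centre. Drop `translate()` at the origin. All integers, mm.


translate([361, 361, 0]) cylinder(h = 50, r = 361);


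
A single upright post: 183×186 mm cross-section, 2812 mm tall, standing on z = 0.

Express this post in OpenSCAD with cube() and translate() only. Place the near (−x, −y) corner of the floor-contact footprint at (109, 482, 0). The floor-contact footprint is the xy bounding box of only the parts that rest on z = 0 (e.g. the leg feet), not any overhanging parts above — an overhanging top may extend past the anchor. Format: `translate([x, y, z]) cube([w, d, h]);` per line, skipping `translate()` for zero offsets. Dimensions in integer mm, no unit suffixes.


translate([109, 482, 0]) cube([183, 186, 2812]);


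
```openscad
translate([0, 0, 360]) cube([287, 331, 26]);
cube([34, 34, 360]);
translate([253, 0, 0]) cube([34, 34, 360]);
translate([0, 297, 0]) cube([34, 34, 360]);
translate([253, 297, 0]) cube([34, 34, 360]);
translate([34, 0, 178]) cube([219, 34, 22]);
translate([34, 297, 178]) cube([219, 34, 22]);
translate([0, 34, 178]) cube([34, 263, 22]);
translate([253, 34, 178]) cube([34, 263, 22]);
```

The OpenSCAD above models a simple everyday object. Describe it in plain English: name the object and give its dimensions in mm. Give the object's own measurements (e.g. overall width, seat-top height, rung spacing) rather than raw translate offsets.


A four-legged stool. The seat is a 287×331×26 mm slab whose top surface is at z = 386 mm; four square legs, each 34×34 mm in cross-section, run from the floor (z = 0) to the underside of the seat, each flush with a corner of the seat. Four stretchers, 34 mm wide and 22 mm tall, connect adjacent legs with their undersides at z = 178 mm, each running between the inner faces of the legs it joins and aligned with the legs' outer faces on the other axis.


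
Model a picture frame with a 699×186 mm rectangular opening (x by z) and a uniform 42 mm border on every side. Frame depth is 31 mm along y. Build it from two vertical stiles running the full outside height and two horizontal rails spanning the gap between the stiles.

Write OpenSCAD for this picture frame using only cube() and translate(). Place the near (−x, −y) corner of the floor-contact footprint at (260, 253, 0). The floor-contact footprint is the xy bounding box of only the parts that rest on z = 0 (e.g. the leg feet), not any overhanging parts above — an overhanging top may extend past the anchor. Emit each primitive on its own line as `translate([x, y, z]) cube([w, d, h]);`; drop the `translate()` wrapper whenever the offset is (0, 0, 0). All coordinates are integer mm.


translate([260, 253, 0]) cube([42, 31, 270]);
translate([1001, 253, 0]) cube([42, 31, 270]);
translate([302, 253, 0]) cube([699, 31, 42]);
translate([302, 253, 228]) cube([699, 31, 42]);


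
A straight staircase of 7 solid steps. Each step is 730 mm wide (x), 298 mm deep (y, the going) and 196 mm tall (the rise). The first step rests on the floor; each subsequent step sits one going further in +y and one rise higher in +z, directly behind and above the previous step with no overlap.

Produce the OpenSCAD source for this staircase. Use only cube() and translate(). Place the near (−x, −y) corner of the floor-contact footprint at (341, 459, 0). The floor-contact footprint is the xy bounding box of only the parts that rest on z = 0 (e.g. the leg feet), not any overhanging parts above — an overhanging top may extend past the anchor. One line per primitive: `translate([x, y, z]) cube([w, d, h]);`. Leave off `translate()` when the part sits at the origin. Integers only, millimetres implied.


translate([341, 459, 0]) cube([730, 298, 196]);
translate([341, 757, 196]) cube([730, 298, 196]);
translate([341, 1055, 392]) cube([730, 298, 196]);
translate([341, 1353, 588]) cube([730, 298, 196]);
translate([341, 1651, 784]) cube([730, 298, 196]);
translate([341, 1949, 980]) cube([730, 298, 196]);
translate([341, 2247, 1176]) cube([730, 298, 196]);


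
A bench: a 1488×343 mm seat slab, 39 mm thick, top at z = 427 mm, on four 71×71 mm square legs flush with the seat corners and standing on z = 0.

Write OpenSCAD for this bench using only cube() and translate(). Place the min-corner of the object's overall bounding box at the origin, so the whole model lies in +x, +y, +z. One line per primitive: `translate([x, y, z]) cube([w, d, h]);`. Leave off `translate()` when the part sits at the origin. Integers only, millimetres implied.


translate([0, 0, 388]) cube([1488, 343, 39]);
cube([71, 71, 388]);
translate([0, 272, 0]) cube([71, 71, 388]);
translate([1417, 0, 0]) cube([71, 71, 388]);
translate([1417, 272, 0]) cube([71, 71, 388]);
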